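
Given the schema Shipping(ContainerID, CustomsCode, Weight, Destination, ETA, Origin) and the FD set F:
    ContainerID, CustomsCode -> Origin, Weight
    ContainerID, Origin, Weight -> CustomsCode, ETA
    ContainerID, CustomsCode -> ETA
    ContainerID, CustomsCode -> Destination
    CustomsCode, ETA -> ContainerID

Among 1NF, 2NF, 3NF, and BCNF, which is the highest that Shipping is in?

Candidate keys: {ContainerID, CustomsCode}, {ContainerID, Origin, Weight}, {CustomsCode, ETA}. Prime attributes: {ContainerID, CustomsCode, ETA, Origin, Weight}.
The left-hand side of every FD is a superkey, so BCNF is satisfied.

BCNF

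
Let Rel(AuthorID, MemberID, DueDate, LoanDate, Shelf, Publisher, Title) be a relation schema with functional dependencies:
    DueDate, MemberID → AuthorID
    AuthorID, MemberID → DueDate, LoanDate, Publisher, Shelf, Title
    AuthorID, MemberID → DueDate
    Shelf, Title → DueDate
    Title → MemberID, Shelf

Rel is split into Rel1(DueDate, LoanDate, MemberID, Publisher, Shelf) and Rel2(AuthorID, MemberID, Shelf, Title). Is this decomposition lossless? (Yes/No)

No

The shared attributes are {MemberID, Shelf} and {MemberID, Shelf}⁺ = {MemberID, Shelf}.
Rel1 ⊄ {MemberID, Shelf} and Rel2 ⊄ {MemberID, Shelf}, so the split is lossy.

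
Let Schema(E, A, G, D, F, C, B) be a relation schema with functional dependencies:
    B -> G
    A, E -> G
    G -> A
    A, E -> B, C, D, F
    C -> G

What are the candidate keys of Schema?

Attributes never on any right-hand side: {E} — every candidate key must contain it.
{A, E}⁺ = {A, B, C, D, E, F, G} — all of the relation — so {A, E} is a candidate key.
{B, E}⁺ = {A, B, C, D, E, F, G} — all of the relation — so {B, E} is a candidate key.
{C, E}⁺ = {A, B, C, D, E, F, G} — all of the relation — so {C, E} is a candidate key.
{E, G}⁺ = {A, B, C, D, E, F, G} — all of the relation — so {E, G} is a candidate key.
No proper subset of any of these is a key, and no other minimal superkey exists.

{A, E}, {B, E}, {C, E}, {E, G}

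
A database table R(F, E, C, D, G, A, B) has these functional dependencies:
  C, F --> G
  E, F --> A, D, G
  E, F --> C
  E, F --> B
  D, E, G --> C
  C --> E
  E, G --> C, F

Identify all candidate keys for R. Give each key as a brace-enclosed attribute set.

{C, F}, {C, G}, {E, F}, {E, G}

{C, F} is a candidate key since {C, F}⁺ = {A, B, C, D, E, F, G} covers every attribute.
{C, G} is a candidate key since {C, G}⁺ = {A, B, C, D, E, F, G} covers every attribute.
{E, F} is a candidate key since {E, F}⁺ = {A, B, C, D, E, F, G} covers every attribute.
{E, G} is a candidate key since {E, G}⁺ = {A, B, C, D, E, F, G} covers every attribute.
Any other superkey properly contains one of these, so there are no further candidate keys.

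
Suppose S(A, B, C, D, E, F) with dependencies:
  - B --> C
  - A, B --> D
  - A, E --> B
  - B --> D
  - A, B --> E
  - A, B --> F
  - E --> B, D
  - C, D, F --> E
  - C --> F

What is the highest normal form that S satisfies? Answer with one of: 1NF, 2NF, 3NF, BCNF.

1NF

Candidate keys: {A, B}, {A, C, D}, {A, E}. Prime attributes: {A, B, C, D, E}.
For B --> C we have {B}⁺ = {B, C, D, E, F}; {B} is not a superkey, so BCNF fails.
C --> F has non-prime {F} on the right and a non-superkey on the left, so 3NF fails.
The proper key subset {B} of {A, B} determines non-prime {F}, so the relation is not even in 2NF.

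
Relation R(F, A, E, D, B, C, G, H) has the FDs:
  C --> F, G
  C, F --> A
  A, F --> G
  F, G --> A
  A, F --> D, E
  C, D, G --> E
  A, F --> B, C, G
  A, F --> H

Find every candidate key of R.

{C}⁺ = {A, B, C, D, E, F, G, H} — all of the relation — so {C} is a candidate key.
{A, F}⁺ = {A, B, C, D, E, F, G, H} — all of the relation — so {A, F} is a candidate key.
{F, G}⁺ = {A, B, C, D, E, F, G, H} — all of the relation — so {F, G} is a candidate key.
These are minimal and exhaustive — every other superkey contains one of them.

{A, F}, {C}, {F, G}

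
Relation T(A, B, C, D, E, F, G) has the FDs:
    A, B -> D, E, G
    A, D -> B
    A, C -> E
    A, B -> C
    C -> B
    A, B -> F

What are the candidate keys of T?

{A} never appears on the right of any FD, so every key must include it.
Closure of {A, B} is {A, B, C, D, E, F, G}, the whole schema; {A, B} is a candidate key.
Closure of {A, C} is {A, B, C, D, E, F, G}, the whole schema; {A, C} is a candidate key.
Closure of {A, D} is {A, B, C, D, E, F, G}, the whole schema; {A, D} is a candidate key.
No proper subset of any of these is a key, and no other minimal superkey exists.

{A, B}, {A, C}, {A, D}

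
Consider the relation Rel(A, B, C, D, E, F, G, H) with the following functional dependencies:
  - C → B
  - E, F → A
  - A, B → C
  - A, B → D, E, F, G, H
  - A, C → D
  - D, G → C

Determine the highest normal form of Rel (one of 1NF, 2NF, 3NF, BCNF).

3NF

Candidate keys: {A, B}, {A, C}, {A, D, G}, {B, E, F}, {C, E, F}, {D, E, F, G}. Prime attributes: {A, B, C, D, E, F, G}.
For C → B we have {C}⁺ = {B, C}; {C} is not a superkey, so BCNF fails.
Its right-hand attributes {B} are all prime, as are those of every other non-superkey FD — the relation is in 3NF.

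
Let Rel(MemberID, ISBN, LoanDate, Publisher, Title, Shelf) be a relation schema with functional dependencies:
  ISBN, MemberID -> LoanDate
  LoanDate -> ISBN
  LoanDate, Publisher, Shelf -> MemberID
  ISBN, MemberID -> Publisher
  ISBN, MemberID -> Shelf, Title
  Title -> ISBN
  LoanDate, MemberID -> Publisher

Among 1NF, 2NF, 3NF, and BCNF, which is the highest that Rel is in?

Candidate keys: {ISBN, MemberID}, {LoanDate, MemberID}, {LoanDate, Publisher, Shelf}, {MemberID, Title}. Prime attributes: {ISBN, LoanDate, MemberID, Publisher, Shelf, Title}.
For LoanDate -> ISBN we have {LoanDate}⁺ = {ISBN, LoanDate}; {LoanDate} is not a superkey, so BCNF fails.
But every attribute on its right side ({ISBN}) is prime, and the same holds for every other non-superkey FD, so 3NF still holds.

3NF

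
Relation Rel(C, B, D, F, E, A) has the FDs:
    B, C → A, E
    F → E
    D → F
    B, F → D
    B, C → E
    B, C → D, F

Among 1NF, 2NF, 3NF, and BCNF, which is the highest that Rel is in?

2NF

Candidate key: {B, C}. Prime attributes: {B, C}.
F → E: {F}⁺ = {E, F}, which is not all of the attributes, so the left side is not a superkey — BCNF is violated.
F → E has non-prime {E} on the right and a non-superkey on the left, so 3NF fails.
No non-prime attribute depends on a proper subset of any candidate key, so 2NF holds.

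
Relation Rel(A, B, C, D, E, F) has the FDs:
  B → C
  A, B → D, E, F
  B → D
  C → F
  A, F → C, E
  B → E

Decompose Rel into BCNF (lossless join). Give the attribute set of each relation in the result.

Candidate key of the original relation: {A, B}.
In {A, B, C, D, E, F}, {B} is not a superkey ({B}⁺ restricted to this set is {B, C, D, E, F}), so split on B → C, D, E, F into {B, C, D, E, F} and {A, B}.
In {B, C, D, E, F}, {C} is not a superkey ({C}⁺ restricted to this set is {C, F}), so split on C → F into {C, F} and {B, C, D, E}.
{C, F} has no BCNF violation.
{B, C, D, E} has no BCNF violation.
{A, B} has no BCNF violation.

{A, B}; {B, C, D, E}; {C, F}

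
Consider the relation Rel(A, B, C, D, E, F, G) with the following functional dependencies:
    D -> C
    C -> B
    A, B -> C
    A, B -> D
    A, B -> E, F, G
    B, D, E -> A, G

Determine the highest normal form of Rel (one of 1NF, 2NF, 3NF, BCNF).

Candidate keys: {A, B}, {A, C}, {A, D}, {D, E}. Prime attributes: {A, B, C, D, E}.
D -> C breaks BCNF: {D}⁺ = {B, C, D}, so {D} is not a superkey.
Its right-hand attributes {C} are all prime, as are those of every other non-superkey FD — the relation is in 3NF.

3NF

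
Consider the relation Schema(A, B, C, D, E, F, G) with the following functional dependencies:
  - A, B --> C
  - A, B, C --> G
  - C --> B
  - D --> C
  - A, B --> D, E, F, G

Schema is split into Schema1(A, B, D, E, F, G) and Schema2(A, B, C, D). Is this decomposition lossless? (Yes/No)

Yes

Schema1 ∩ Schema2 = {A, B, D}; its closure under F is {A, B, C, D, E, F, G}.
Since Schema1 ⊆ {A, B, C, D, E, F, G}, the intersection is a superkey of Schema1; the decomposition is lossless.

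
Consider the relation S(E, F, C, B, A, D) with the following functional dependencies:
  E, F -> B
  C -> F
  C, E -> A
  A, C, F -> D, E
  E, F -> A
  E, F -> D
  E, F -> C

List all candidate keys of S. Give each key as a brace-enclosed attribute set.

{A, C} is a candidate key since {A, C}⁺ = {A, B, C, D, E, F} covers every attribute.
{C, E} is a candidate key since {C, E}⁺ = {A, B, C, D, E, F} covers every attribute.
{E, F} is a candidate key since {E, F}⁺ = {A, B, C, D, E, F} covers every attribute.
No proper subset of any of these is a key, and no other minimal superkey exists.

{A, C}, {C, E}, {E, F}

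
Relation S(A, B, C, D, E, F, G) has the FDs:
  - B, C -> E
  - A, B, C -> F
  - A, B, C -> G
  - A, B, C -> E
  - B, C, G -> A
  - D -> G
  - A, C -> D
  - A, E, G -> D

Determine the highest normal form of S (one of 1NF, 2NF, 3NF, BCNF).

1NF

Candidate keys: {A, B, C}, {B, C, D}, {B, C, G}. Prime attributes: {A, B, C, D, G}.
For B, C -> E we have {B, C}⁺ = {B, C, E}; {B, C} is not a superkey, so BCNF fails.
Because {E} is non-prime and the left side of B, C -> E is not a superkey, the relation is not in 3NF.
{B, C} is a proper subset of the key {A, B, C}, and {B, C}⁺ contains the non-prime attribute {E} — a partial dependency, so 2NF is violated.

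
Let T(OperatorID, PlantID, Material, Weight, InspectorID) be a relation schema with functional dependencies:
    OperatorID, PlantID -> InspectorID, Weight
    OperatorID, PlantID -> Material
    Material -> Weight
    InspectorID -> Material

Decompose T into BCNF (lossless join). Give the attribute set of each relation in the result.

Candidate key of the original relation: {OperatorID, PlantID}.
{InspectorID, Material, OperatorID, PlantID, Weight}: {Material} determines {Material, Weight} here but is not a superkey — split on Material -> Weight, giving {Material, Weight} and {InspectorID, Material, OperatorID, PlantID}.
{Material, Weight} has no BCNF violation.
{InspectorID, Material, OperatorID, PlantID}: {InspectorID} determines {InspectorID, Material} here but is not a superkey — split on InspectorID -> Material, giving {InspectorID, Material} and {InspectorID, OperatorID, PlantID}.
{InspectorID, Material} has no BCNF violation.
{InspectorID, OperatorID, PlantID} has no BCNF violation.

{InspectorID, Material}; {InspectorID, OperatorID, PlantID}; {Material, Weight}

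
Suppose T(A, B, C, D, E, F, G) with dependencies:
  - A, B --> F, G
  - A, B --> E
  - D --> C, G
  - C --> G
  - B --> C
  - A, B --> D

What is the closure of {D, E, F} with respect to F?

{C, D, E, F, G}

Start with {D, E, F}.
D --> C, G applies; add {C, G} → now {C, D, E, F, G}.
No further FD applies.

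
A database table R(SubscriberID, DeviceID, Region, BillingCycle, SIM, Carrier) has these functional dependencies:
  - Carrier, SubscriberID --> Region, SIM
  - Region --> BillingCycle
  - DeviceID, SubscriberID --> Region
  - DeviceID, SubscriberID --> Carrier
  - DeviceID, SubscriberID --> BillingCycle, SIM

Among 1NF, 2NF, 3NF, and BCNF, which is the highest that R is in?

2NF

Candidate key: {DeviceID, SubscriberID}. Prime attributes: {DeviceID, SubscriberID}.
For Carrier, SubscriberID --> Region, SIM we have {Carrier, SubscriberID}⁺ = {BillingCycle, Carrier, Region, SIM, SubscriberID}; {Carrier, SubscriberID} is not a superkey, so BCNF fails.
Carrier, SubscriberID --> Region, SIM determines the non-prime attributes {Region, SIM} from a non-superkey — 3NF is violated.
Checking every proper subset of each key, none determines a non-prime attribute — 2NF is satisfied.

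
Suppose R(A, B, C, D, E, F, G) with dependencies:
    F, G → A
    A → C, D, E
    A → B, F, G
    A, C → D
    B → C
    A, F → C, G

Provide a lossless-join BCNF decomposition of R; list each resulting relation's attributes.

Candidate keys of the original relation: {A}, {F, G}.
Within {A, B, C, D, E, F, G}: {B}⁺ ∩ {A, B, C, D, E, F, G} = {B, C}, not the whole set, so B → C violates BCNF; decompose into {B, C} and {A, B, D, E, F, G}.
{B, C} is in BCNF.
{A, B, D, E, F, G} is in BCNF.

{A, B, D, E, F, G}; {B, C}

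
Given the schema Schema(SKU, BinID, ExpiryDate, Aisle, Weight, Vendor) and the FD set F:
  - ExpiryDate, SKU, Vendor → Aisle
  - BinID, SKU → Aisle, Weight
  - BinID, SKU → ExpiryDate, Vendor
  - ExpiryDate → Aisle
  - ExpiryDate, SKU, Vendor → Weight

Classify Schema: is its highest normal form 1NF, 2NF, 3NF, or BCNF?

Candidate key: {BinID, SKU}. Prime attributes: {BinID, SKU}.
For ExpiryDate, SKU, Vendor → Aisle we have {ExpiryDate, SKU, Vendor}⁺ = {Aisle, ExpiryDate, SKU, Vendor, Weight}; {ExpiryDate, SKU, Vendor} is not a superkey, so BCNF fails.
Because {Aisle} is non-prime and the left side of ExpiryDate, SKU, Vendor → Aisle is not a superkey, the relation is not in 3NF.
No non-prime attribute depends on a proper subset of any candidate key, so 2NF holds.

2NF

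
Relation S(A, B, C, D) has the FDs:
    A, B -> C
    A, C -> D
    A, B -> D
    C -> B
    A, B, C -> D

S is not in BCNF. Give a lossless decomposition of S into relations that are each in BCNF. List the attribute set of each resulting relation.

Candidate keys of the original relation: {A, B}, {A, C}.
{A, B, C, D}: {C} determines {B, C} here but is not a superkey — split on C -> B, giving {B, C} and {A, C, D}.
{B, C} has no BCNF violation.
{A, C, D} has no BCNF violation.

{A, C, D}; {B, C}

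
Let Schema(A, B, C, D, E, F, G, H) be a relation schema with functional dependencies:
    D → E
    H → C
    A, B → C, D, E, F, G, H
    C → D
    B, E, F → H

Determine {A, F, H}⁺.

Start with {A, F, H}.
H → C applies; add {C} → now {A, C, F, H}.
C → D applies; add {D} → now {A, C, D, F, H}.
D → E applies; add {E} → now {A, C, D, E, F, H}.
No further FD applies.

{A, C, D, E, F, H}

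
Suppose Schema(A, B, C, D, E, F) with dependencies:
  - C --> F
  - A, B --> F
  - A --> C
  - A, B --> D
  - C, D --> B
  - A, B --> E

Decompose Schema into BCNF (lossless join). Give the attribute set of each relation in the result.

{A, B, D, E}; {A, C}; {C, F}

Candidate keys of the original relation: {A, B}, {A, D}.
In {A, B, C, D, E, F}, {C} is not a superkey ({C}⁺ restricted to this set is {C, F}), so split on C --> F into {C, F} and {A, B, C, D, E}.
{C, F} has no BCNF violation.
In {A, B, C, D, E}, {A} is not a superkey ({A}⁺ restricted to this set is {A, C}), so split on A --> C into {A, C} and {A, B, D, E}.
{A, C} has no BCNF violation.
{A, B, D, E} has no BCNF violation.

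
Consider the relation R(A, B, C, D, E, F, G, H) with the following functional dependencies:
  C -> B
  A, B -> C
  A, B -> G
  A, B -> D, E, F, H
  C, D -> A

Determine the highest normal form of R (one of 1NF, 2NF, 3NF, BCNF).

3NF

Candidate keys: {A, B}, {A, C}, {C, D}. Prime attributes: {A, B, C, D}.
C -> B breaks BCNF: {C}⁺ = {B, C}, so {C} is not a superkey.
But every attribute on its right side ({B}) is prime, and the same holds for every other non-superkey FD, so 3NF still holds.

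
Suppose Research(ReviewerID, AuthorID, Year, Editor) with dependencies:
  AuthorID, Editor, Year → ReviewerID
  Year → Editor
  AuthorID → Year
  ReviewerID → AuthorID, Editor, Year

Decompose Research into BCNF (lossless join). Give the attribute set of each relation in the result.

Candidate keys of the original relation: {AuthorID}, {ReviewerID}.
Within {AuthorID, Editor, ReviewerID, Year}: {Year}⁺ ∩ {AuthorID, Editor, ReviewerID, Year} = {Editor, Year}, not the whole set, so Year → Editor violates BCNF; decompose into {Editor, Year} and {AuthorID, ReviewerID, Year}.
{Editor, Year} has no BCNF violation.
{AuthorID, ReviewerID, Year} has no BCNF violation.

{AuthorID, ReviewerID, Year}; {Editor, Year}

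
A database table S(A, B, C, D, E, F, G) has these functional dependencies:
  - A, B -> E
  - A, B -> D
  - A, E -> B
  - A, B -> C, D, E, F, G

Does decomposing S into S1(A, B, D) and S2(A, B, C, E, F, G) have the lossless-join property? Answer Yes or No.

Yes

The shared attributes are {A, B} and {A, B}⁺ = {A, B, C, D, E, F, G}.
S1 is contained in that closure, so S1 ∩ S2 -> S1 holds and the join is lossless.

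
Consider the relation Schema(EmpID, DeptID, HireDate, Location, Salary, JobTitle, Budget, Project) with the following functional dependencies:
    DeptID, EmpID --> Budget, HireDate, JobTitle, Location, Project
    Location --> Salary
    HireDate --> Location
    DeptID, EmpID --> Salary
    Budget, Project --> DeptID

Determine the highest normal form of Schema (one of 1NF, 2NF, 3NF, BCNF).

2NF

Candidate keys: {Budget, EmpID, Project}, {DeptID, EmpID}. Prime attributes: {Budget, DeptID, EmpID, Project}.
Location --> Salary breaks BCNF: {Location}⁺ = {Location, Salary}, so {Location} is not a superkey.
Because {Salary} is non-prime and the left side of Location --> Salary is not a superkey, the relation is not in 3NF.
No proper subset of a key has a non-prime attribute in its closure, so there is no partial dependency; 2NF holds.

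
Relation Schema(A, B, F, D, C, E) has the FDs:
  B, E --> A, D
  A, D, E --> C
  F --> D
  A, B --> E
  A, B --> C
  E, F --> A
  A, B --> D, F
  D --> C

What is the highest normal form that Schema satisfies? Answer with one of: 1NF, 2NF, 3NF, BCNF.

Candidate keys: {A, B}, {B, E}. Prime attributes: {A, B, E}.
A, D, E --> C breaks BCNF: {A, D, E}⁺ = {A, C, D, E}, so {A, D, E} is not a superkey.
A, D, E --> C determines the non-prime attribute {C} from a non-superkey — 3NF is violated.
Checking every proper subset of each key, none determines a non-prime attribute — 2NF is satisfied.

2NF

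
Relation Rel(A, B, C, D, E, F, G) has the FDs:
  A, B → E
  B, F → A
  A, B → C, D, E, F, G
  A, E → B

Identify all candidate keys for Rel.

Closure of {A, B} is {A, B, C, D, E, F, G}, the whole schema; {A, B} is a candidate key.
Closure of {A, E} is {A, B, C, D, E, F, G}, the whole schema; {A, E} is a candidate key.
Closure of {B, F} is {A, B, C, D, E, F, G}, the whole schema; {B, F} is a candidate key.
These are minimal and exhaustive — every other superkey contains one of them.

{A, B}, {A, E}, {B, F}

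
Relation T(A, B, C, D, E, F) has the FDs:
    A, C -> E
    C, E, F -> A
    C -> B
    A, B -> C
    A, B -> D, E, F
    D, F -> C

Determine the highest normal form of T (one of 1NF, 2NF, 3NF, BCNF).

3NF

Candidate keys: {A, B}, {A, C}, {A, D, F}, {C, E, F}, {D, E, F}. Prime attributes: {A, B, C, D, E, F}.
C -> B breaks BCNF: {C}⁺ = {B, C}, so {C} is not a superkey.
But every attribute on its right side ({B}) is prime, and the same holds for every other non-superkey FD, so 3NF still holds.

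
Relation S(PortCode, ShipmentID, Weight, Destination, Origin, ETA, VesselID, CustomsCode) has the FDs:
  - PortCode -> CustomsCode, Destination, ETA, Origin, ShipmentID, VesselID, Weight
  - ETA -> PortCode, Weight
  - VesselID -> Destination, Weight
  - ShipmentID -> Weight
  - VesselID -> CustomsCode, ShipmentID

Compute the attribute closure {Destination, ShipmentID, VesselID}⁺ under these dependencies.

Start with {Destination, ShipmentID, VesselID}.
VesselID -> Destination, Weight applies; add {Weight} → now {Destination, ShipmentID, VesselID, Weight}.
VesselID -> CustomsCode, ShipmentID applies; add {CustomsCode} → now {CustomsCode, Destination, ShipmentID, VesselID, Weight}.
No further FD applies.

{CustomsCode, Destination, ShipmentID, VesselID, Weight}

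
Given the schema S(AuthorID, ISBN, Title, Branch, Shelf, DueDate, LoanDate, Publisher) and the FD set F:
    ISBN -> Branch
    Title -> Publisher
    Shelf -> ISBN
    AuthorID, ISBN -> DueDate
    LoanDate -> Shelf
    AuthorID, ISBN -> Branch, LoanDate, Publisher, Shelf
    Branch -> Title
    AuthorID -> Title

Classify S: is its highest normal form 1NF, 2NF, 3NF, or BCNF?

1NF

Candidate keys: {AuthorID, ISBN}, {AuthorID, LoanDate}, {AuthorID, Shelf}. Prime attributes: {AuthorID, ISBN, LoanDate, Shelf}.
ISBN -> Branch: {ISBN}⁺ = {Branch, ISBN, Publisher, Title}, which is not all of the attributes, so the left side is not a superkey — BCNF is violated.
Because {Branch} is non-prime and the left side of ISBN -> Branch is not a superkey, the relation is not in 3NF.
The proper key subset {AuthorID} of {AuthorID, ISBN} determines non-prime {Publisher, Title}, so the relation is not even in 2NF.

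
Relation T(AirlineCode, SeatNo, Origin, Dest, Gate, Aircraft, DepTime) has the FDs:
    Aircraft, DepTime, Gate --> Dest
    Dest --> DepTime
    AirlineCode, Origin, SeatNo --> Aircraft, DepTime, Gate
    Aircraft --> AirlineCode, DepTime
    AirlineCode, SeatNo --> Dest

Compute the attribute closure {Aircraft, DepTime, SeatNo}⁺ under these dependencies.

{Aircraft, AirlineCode, DepTime, Dest, SeatNo}

Start with {Aircraft, DepTime, SeatNo}.
Aircraft --> AirlineCode, DepTime applies; add {AirlineCode} → now {Aircraft, AirlineCode, DepTime, SeatNo}.
AirlineCode, SeatNo --> Dest applies; add {Dest} → now {Aircraft, AirlineCode, DepTime, Dest, SeatNo}.
No further FD applies.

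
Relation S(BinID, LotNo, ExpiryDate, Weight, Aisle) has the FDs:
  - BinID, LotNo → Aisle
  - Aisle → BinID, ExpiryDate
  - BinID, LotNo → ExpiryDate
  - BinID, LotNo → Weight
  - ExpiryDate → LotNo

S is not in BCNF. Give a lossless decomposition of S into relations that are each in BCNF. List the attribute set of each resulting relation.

{Aisle, BinID, ExpiryDate, Weight}; {ExpiryDate, LotNo}

Candidate keys of the original relation: {Aisle}, {BinID, ExpiryDate}, {BinID, LotNo}.
{Aisle, BinID, ExpiryDate, LotNo, Weight}: {ExpiryDate} determines {ExpiryDate, LotNo} here but is not a superkey — split on ExpiryDate → LotNo, giving {ExpiryDate, LotNo} and {Aisle, BinID, ExpiryDate, Weight}.
{ExpiryDate, LotNo} is in BCNF.
{Aisle, BinID, ExpiryDate, Weight} is in BCNF.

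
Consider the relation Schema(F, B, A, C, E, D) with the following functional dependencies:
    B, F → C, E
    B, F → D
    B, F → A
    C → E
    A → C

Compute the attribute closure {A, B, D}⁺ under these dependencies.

Start with {A, B, D}.
A → C applies; add {C} → now {A, B, C, D}.
C → E applies; add {E} → now {A, B, C, D, E}.
No further FD applies.

{A, B, C, D, E}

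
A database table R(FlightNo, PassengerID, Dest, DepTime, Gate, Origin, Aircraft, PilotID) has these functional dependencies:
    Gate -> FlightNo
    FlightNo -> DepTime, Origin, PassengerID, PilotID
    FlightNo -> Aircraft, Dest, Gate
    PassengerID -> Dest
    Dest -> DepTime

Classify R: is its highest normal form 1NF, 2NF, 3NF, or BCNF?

2NF

Candidate keys: {FlightNo}, {Gate}. Prime attributes: {FlightNo, Gate}.
PassengerID -> Dest: {PassengerID}⁺ = {DepTime, Dest, PassengerID}, which is not all of the attributes, so the left side is not a superkey — BCNF is violated.
PassengerID -> Dest has non-prime {Dest} on the right and a non-superkey on the left, so 3NF fails.
Every candidate key is a single attribute, so no partial dependency is possible; 2NF holds.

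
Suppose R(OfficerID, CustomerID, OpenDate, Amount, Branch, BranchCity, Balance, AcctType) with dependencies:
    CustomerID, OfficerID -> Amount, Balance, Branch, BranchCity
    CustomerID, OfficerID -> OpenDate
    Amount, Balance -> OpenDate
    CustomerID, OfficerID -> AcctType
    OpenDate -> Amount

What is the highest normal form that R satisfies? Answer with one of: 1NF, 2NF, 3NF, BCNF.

2NF

Candidate key: {CustomerID, OfficerID}. Prime attributes: {CustomerID, OfficerID}.
Amount, Balance -> OpenDate breaks BCNF: {Amount, Balance}⁺ = {Amount, Balance, OpenDate}, so {Amount, Balance} is not a superkey.
Amount, Balance -> OpenDate has non-prime {OpenDate} on the right and a non-superkey on the left, so 3NF fails.
Checking every proper subset of each key, none determines a non-prime attribute — 2NF is satisfied.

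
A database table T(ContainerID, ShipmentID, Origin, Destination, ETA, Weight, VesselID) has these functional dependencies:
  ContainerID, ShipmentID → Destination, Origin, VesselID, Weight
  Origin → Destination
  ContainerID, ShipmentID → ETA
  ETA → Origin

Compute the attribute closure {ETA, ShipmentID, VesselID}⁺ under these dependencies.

{Destination, ETA, Origin, ShipmentID, VesselID}

Start with {ETA, ShipmentID, VesselID}.
ETA → Origin applies; add {Origin} → now {ETA, Origin, ShipmentID, VesselID}.
Origin → Destination applies; add {Destination} → now {Destination, ETA, Origin, ShipmentID, VesselID}.
No further FD applies.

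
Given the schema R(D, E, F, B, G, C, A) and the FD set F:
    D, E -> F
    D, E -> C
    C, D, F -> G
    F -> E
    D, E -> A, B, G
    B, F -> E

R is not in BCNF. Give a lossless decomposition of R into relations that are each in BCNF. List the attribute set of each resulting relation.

Candidate keys of the original relation: {D, E}, {D, F}.
{A, B, C, D, E, F, G}: {F} determines {E, F} here but is not a superkey — split on F -> E, giving {E, F} and {A, B, C, D, F, G}.
{E, F} has no BCNF violation.
{A, B, C, D, F, G} has no BCNF violation.

{A, B, C, D, F, G}; {E, F}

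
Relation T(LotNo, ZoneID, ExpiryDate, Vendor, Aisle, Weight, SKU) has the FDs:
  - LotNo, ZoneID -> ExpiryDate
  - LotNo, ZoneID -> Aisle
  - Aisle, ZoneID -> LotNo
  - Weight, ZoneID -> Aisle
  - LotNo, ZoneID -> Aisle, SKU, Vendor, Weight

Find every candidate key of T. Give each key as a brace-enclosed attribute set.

{Aisle, ZoneID}, {LotNo, ZoneID}, {Weight, ZoneID}

Attributes never on any right-hand side: {ZoneID} — every candidate key must contain it.
{Aisle, ZoneID} is a candidate key since {Aisle, ZoneID}⁺ = {Aisle, ExpiryDate, LotNo, SKU, Vendor, Weight, ZoneID} covers every attribute.
{LotNo, ZoneID} is a candidate key since {LotNo, ZoneID}⁺ = {Aisle, ExpiryDate, LotNo, SKU, Vendor, Weight, ZoneID} covers every attribute.
{Weight, ZoneID} is a candidate key since {Weight, ZoneID}⁺ = {Aisle, ExpiryDate, LotNo, SKU, Vendor, Weight, ZoneID} covers every attribute.
Any other superkey properly contains one of these, so there are no further candidate keys.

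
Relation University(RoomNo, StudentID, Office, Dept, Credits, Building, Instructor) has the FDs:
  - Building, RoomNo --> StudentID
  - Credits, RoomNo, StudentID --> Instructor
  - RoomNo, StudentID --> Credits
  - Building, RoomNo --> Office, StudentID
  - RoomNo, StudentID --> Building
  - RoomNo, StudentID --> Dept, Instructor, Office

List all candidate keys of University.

Attributes never on any right-hand side: {RoomNo} — every candidate key must contain it.
{Building, RoomNo}⁺ = {Building, Credits, Dept, Instructor, Office, RoomNo, StudentID}, which is every attribute, so {Building, RoomNo} is a candidate key.
{RoomNo, StudentID}⁺ = {Building, Credits, Dept, Instructor, Office, RoomNo, StudentID}, which is every attribute, so {RoomNo, StudentID} is a candidate key.
These are minimal and exhaustive — every other superkey contains one of them.

{Building, RoomNo}, {RoomNo, StudentID}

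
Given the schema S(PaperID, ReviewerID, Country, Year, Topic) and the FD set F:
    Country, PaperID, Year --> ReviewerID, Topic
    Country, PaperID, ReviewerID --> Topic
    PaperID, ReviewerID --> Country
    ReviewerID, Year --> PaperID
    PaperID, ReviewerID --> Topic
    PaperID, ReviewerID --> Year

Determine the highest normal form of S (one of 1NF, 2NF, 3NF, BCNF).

Candidate keys: {Country, PaperID, Year}, {PaperID, ReviewerID}, {ReviewerID, Year}. Prime attributes: {Country, PaperID, ReviewerID, Year}.
Each dependency's left side is a superkey — BCNF holds.

BCNF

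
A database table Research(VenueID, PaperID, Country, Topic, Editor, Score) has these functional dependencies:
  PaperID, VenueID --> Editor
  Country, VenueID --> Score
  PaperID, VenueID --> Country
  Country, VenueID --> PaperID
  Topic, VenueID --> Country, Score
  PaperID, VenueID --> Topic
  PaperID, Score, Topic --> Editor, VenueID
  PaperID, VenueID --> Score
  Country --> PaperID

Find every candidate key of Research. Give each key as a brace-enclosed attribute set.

{Country, VenueID}⁺ = {Country, Editor, PaperID, Score, Topic, VenueID}, which is every attribute, so {Country, VenueID} is a candidate key.
{PaperID, VenueID}⁺ = {Country, Editor, PaperID, Score, Topic, VenueID}, which is every attribute, so {PaperID, VenueID} is a candidate key.
{Topic, VenueID}⁺ = {Country, Editor, PaperID, Score, Topic, VenueID}, which is every attribute, so {Topic, VenueID} is a candidate key.
{Country, Score, Topic}⁺ = {Country, Editor, PaperID, Score, Topic, VenueID}, which is every attribute, so {Country, Score, Topic} is a candidate key.
{PaperID, Score, Topic}⁺ = {Country, Editor, PaperID, Score, Topic, VenueID}, which is every attribute, so {PaperID, Score, Topic} is a candidate key.
No proper subset of any of these is a key, and no other minimal superkey exists.

{Country, Score, Topic}, {Country, VenueID}, {PaperID, Score, Topic}, {PaperID, VenueID}, {Topic, VenueID}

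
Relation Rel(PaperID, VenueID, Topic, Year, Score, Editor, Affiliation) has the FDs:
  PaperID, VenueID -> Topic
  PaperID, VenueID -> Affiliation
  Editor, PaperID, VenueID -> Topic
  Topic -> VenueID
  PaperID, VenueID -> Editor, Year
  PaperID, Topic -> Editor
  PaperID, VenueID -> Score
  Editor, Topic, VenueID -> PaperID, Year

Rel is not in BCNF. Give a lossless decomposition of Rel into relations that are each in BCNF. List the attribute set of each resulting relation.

{Affiliation, Editor, PaperID, Score, Topic, Year}; {Topic, VenueID}

Candidate keys of the original relation: {Editor, Topic}, {PaperID, Topic}, {PaperID, VenueID}.
{Affiliation, Editor, PaperID, Score, Topic, VenueID, Year}: {Topic} determines {Topic, VenueID} here but is not a superkey — split on Topic -> VenueID, giving {Topic, VenueID} and {Affiliation, Editor, PaperID, Score, Topic, Year}.
{Topic, VenueID} is in BCNF.
{Affiliation, Editor, PaperID, Score, Topic, Year} is in BCNF.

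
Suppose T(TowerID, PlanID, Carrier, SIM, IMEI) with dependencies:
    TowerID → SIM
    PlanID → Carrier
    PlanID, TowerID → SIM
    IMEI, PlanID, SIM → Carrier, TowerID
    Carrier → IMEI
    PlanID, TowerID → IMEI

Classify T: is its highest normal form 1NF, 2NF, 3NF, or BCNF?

Candidate keys: {PlanID, SIM}, {PlanID, TowerID}. Prime attributes: {PlanID, SIM, TowerID}.
TowerID → SIM breaks BCNF: {TowerID}⁺ = {SIM, TowerID}, so {TowerID} is not a superkey.
PlanID → Carrier determines the non-prime attribute {Carrier} from a non-superkey — 3NF is violated.
The proper key subset {PlanID} of {PlanID, SIM} determines non-prime {Carrier, IMEI}, so the relation is not even in 2NF.

1NF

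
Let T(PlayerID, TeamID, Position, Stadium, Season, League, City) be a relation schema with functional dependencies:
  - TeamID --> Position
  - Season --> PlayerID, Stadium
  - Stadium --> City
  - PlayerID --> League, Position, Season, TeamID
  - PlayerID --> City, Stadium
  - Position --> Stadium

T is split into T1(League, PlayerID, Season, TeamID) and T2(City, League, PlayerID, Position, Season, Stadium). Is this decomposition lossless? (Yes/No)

The shared attributes are {League, PlayerID, Season} and {League, PlayerID, Season}⁺ = {City, League, PlayerID, Position, Season, Stadium, TeamID}.
Since T1 ⊆ {City, League, PlayerID, Position, Season, Stadium, TeamID}, the intersection is a superkey of T1; the decomposition is lossless.

Yes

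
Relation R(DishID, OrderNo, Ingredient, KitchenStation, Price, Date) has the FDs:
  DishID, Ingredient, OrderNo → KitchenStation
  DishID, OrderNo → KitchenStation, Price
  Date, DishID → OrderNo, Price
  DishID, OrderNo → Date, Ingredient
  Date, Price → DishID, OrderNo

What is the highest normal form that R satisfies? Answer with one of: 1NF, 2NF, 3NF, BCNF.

BCNF

Candidate keys: {Date, DishID}, {Date, Price}, {DishID, OrderNo}. Prime attributes: {Date, DishID, OrderNo, Price}.
The left-hand side of every FD is a superkey, so BCNF is satisfied.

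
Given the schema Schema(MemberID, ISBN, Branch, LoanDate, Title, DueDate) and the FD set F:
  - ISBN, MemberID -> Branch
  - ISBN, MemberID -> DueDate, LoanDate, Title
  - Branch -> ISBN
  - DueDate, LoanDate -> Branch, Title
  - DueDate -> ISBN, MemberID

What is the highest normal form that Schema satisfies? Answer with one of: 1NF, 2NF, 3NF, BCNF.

Candidate keys: {Branch, MemberID}, {DueDate}, {ISBN, MemberID}. Prime attributes: {Branch, DueDate, ISBN, MemberID}.
Branch -> ISBN breaks BCNF: {Branch}⁺ = {Branch, ISBN}, so {Branch} is not a superkey.
Its right-hand attributes {ISBN} are all prime, as are those of every other non-superkey FD — the relation is in 3NF.

3NF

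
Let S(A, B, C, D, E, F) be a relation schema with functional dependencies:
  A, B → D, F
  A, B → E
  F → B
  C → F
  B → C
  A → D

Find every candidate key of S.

{A, B}, {A, C}, {A, F}

{A} never appears on the right of any FD, so every key must include it.
Closure of {A, B} is {A, B, C, D, E, F}, the whole schema; {A, B} is a candidate key.
Closure of {A, C} is {A, B, C, D, E, F}, the whole schema; {A, C} is a candidate key.
Closure of {A, F} is {A, B, C, D, E, F}, the whole schema; {A, F} is a candidate key.
No proper subset of any of these is a key, and no other minimal superkey exists.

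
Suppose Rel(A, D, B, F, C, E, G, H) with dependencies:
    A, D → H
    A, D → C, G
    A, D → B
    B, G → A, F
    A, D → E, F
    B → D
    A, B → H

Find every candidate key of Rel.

{A, B}, {A, D}, {B, G}

Closure of {A, B} is {A, B, C, D, E, F, G, H}, the whole schema; {A, B} is a candidate key.
Closure of {A, D} is {A, B, C, D, E, F, G, H}, the whole schema; {A, D} is a candidate key.
Closure of {B, G} is {A, B, C, D, E, F, G, H}, the whole schema; {B, G} is a candidate key.
No proper subset of any of these is a key, and no other minimal superkey exists.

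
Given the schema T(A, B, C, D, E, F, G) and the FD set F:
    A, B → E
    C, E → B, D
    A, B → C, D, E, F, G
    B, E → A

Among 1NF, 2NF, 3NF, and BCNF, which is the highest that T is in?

BCNF

Candidate keys: {A, B}, {B, E}, {C, E}. Prime attributes: {A, B, C, E}.
Each dependency's left side is a superkey — BCNF holds.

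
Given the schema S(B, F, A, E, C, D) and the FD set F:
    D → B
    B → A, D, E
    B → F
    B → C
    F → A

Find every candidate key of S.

{B}, {D}

{B}⁺ = {A, B, C, D, E, F} — all of the relation — so {B} is a candidate key.
{D}⁺ = {A, B, C, D, E, F} — all of the relation — so {D} is a candidate key.
Any other superkey properly contains one of these, so there are no further candidate keys.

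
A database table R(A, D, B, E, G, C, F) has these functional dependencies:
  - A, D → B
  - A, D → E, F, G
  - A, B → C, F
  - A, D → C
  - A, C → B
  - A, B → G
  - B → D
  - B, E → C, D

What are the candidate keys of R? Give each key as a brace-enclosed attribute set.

{A, B}, {A, C}, {A, D}

{A} never appears on the right of any FD, so every key must include it.
{A, B} is a candidate key since {A, B}⁺ = {A, B, C, D, E, F, G} covers every attribute.
{A, C} is a candidate key since {A, C}⁺ = {A, B, C, D, E, F, G} covers every attribute.
{A, D} is a candidate key since {A, D}⁺ = {A, B, C, D, E, F, G} covers every attribute.
These are minimal and exhaustive — every other superkey contains one of them.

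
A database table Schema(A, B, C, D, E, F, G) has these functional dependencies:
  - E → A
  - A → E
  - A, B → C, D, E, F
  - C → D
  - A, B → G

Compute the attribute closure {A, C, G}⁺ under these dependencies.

Start with {A, C, G}.
A → E applies; add {E} → now {A, C, E, G}.
C → D applies; add {D} → now {A, C, D, E, G}.
No further FD applies.

{A, C, D, E, G}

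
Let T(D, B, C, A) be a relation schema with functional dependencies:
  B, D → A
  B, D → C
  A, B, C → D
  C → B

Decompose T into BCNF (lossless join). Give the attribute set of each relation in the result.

Candidate keys of the original relation: {A, C}, {B, D}, {C, D}.
In {A, B, C, D}, {C} is not a superkey ({C}⁺ restricted to this set is {B, C}), so split on C → B into {B, C} and {A, C, D}.
{B, C}: every determinant is a superkey — BCNF.
{A, C, D}: every determinant is a superkey — BCNF.

{A, C, D}; {B, C}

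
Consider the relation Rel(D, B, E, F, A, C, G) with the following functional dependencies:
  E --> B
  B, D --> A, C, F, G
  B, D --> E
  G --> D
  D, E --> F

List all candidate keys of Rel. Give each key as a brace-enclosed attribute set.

{B, D}⁺ = {A, B, C, D, E, F, G} — all of the relation — so {B, D} is a candidate key.
{B, G}⁺ = {A, B, C, D, E, F, G} — all of the relation — so {B, G} is a candidate key.
{D, E}⁺ = {A, B, C, D, E, F, G} — all of the relation — so {D, E} is a candidate key.
{E, G}⁺ = {A, B, C, D, E, F, G} — all of the relation — so {E, G} is a candidate key.
No proper subset of any of these is a key, and no other minimal superkey exists.

{B, D}, {B, G}, {D, E}, {E, G}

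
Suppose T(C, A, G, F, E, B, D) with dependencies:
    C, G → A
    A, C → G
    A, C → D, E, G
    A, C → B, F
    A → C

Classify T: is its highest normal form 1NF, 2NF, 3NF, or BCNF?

Candidate keys: {A}, {C, G}. Prime attributes: {A, C, G}.
Every FD has a superkey on the left, so the relation is in BCNF.

BCNF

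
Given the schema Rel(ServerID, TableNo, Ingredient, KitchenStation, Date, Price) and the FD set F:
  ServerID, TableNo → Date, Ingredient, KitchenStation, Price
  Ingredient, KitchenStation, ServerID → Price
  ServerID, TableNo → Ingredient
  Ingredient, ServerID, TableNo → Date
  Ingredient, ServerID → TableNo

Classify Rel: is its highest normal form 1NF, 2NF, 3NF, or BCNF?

BCNF

Candidate keys: {Ingredient, ServerID}, {ServerID, TableNo}. Prime attributes: {Ingredient, ServerID, TableNo}.
Every FD has a superkey on the left, so the relation is in BCNF.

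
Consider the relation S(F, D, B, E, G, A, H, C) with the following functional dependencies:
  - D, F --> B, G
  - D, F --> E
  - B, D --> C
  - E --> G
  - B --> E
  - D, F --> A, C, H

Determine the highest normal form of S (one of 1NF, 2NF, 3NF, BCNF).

Candidate key: {D, F}. Prime attributes: {D, F}.
B, D --> C: {B, D}⁺ = {B, C, D, E, G}, which is not all of the attributes, so the left side is not a superkey — BCNF is violated.
B, D --> C has non-prime {C} on the right and a non-superkey on the left, so 3NF fails.
Checking every proper subset of each key, none determines a non-prime attribute — 2NF is satisfied.

2NF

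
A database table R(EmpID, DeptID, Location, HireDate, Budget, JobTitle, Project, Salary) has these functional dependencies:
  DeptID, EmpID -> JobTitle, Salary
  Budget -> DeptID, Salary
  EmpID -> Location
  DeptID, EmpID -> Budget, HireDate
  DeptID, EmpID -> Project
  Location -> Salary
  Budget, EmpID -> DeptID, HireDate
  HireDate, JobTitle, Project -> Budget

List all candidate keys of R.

{Budget, EmpID}, {DeptID, EmpID}, {EmpID, HireDate, JobTitle, Project}

{EmpID} never appears on the right of any FD, so every key must include it.
Closure of {Budget, EmpID} is {Budget, DeptID, EmpID, HireDate, JobTitle, Location, Project, Salary}, the whole schema; {Budget, EmpID} is a candidate key.
Closure of {DeptID, EmpID} is {Budget, DeptID, EmpID, HireDate, JobTitle, Location, Project, Salary}, the whole schema; {DeptID, EmpID} is a candidate key.
Closure of {EmpID, HireDate, JobTitle, Project} is {Budget, DeptID, EmpID, HireDate, JobTitle, Location, Project, Salary}, the whole schema; {EmpID, HireDate, JobTitle, Project} is a candidate key.
No proper subset of any of these is a key, and no other minimal superkey exists.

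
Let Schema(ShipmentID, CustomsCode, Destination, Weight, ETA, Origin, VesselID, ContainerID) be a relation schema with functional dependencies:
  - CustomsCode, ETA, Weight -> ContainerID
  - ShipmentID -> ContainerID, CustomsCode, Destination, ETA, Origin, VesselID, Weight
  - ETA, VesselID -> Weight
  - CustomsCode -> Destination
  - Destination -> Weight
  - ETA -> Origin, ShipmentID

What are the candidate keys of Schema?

{ETA}⁺ = {ContainerID, CustomsCode, Destination, ETA, Origin, ShipmentID, VesselID, Weight} — all of the relation — so {ETA} is a candidate key.
{ShipmentID}⁺ = {ContainerID, CustomsCode, Destination, ETA, Origin, ShipmentID, VesselID, Weight} — all of the relation — so {ShipmentID} is a candidate key.
These are minimal and exhaustive — every other superkey contains one of them.

{ETA}, {ShipmentID}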